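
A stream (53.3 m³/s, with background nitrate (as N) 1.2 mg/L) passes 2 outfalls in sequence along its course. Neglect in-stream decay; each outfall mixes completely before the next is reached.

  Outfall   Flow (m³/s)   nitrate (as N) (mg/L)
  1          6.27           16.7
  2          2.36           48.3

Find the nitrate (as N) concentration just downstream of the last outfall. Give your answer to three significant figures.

4.56 mg/L

After outfall 1: Q = 53.30 + 6.270 = 59.57 m³/s; C = (53.30·1.200 + 6.270·16.70)/59.57 = 2.831 mg/L.
After outfall 2: Q = 59.57 + 2.360 = 61.93 m³/s; C = (59.57·2.831 + 2.360·48.30)/61.93 = 4.564 mg/L.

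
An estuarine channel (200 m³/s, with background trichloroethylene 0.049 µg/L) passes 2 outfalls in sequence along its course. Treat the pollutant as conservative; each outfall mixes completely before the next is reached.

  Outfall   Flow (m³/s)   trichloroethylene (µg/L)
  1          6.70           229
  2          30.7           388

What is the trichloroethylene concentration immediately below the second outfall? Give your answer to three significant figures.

56.7 µg/L

After outfall 1: Q = 200.0 + 6.700 = 206.7 m³/s; C = (200.0·0.04900 + 6.700·229.0)/206.7 = 7.470 µg/L.
After outfall 2: Q = 206.7 + 30.70 = 237.4 m³/s; C = (206.7·7.470 + 30.70·388.0)/237.4 = 56.68 µg/L.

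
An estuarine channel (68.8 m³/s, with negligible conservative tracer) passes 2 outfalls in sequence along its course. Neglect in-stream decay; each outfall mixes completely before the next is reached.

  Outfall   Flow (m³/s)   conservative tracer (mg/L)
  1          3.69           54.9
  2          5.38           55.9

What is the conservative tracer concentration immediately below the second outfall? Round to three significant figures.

Outfall 1: combined Q = 72.49 m³/s; C = (68.80·0 + 3.690·54.90)/72.49 = 2.795 mg/L.
Outfall 2: combined Q = 77.87 m³/s; C = (72.49·2.795 + 5.380·55.90)/77.87 = 6.464 mg/L.

6.46 mg/L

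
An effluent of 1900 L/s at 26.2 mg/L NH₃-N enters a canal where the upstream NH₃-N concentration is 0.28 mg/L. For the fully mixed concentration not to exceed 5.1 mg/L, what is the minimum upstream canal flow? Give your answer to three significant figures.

Set C_mix = 5.1: (Q·0.2800 + 1900·26.20) / (Q + 1900) = 5.1
→ Q = 1900·(26.20 − 5.1)/(5.1 − 0.2800) = 8317 L/s.

8320 L/s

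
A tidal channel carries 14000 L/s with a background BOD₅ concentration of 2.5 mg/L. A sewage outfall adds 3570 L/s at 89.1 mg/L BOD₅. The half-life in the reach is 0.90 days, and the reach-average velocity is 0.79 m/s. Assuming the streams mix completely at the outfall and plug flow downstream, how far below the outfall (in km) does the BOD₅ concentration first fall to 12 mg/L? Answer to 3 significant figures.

45.7 km

After mixing, C = (14000·2.500 + 3570·89.10) / 17570 = 353100/17570 = 20.10 mg/L.
Half-life 0.90 d → k = ln 2 / 0.90 = 0.7702 d⁻¹.
Set 20.10·exp(−k·t) = 12 → t = ln(20.10/12)/k = 57840 s = 16.07 h.
Distance = v·t = 0.79·57840 = 45700 m = 45.70 km.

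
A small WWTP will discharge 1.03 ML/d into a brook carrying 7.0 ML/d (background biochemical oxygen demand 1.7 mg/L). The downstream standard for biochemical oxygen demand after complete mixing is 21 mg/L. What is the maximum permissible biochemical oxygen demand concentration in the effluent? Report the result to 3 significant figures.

At the limit, (Qr·Cr + Qe·Cₑ)/(Qr + Qe) = 21:
Cₑ = (8.030·21 − 7.000·1.700) / 1.030 = 152.2 mg/L.

152 mg/L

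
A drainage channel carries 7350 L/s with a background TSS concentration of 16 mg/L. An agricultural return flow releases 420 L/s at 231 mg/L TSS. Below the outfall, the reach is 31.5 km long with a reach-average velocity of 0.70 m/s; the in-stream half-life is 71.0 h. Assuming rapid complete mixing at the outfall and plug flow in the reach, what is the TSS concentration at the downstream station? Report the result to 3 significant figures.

24.4 mg/L

Flow-weighted average: C = (7350·16.00 + 420.0·231.0) / 7770 = 214600/7770 = 27.62 mg/L.
Travel time t = 31.5·1000 / 0.70 = 45000 s = 12.50 h.
Half-life 71.0 h → k = ln 2 / 71.0 = 0.009763 h⁻¹ = 0.2343 d⁻¹.
Applying C = C₀e^(−kt): 27.62 × 0.8851 = 24.45 mg/L.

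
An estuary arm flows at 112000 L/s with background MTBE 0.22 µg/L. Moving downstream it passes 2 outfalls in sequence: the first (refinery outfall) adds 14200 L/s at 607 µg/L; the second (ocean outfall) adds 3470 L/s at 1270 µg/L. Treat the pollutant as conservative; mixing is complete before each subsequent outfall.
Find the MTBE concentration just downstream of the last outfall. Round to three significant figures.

101 µg/L

Outfall 1: combined Q = 126200 L/s; C = (112000·0.2200 + 14200·607.0)/126200 = 68.49 µg/L.
Outfall 2: combined Q = 129700 L/s; C = (126200·68.49 + 3470·1270)/129700 = 100.6 µg/L.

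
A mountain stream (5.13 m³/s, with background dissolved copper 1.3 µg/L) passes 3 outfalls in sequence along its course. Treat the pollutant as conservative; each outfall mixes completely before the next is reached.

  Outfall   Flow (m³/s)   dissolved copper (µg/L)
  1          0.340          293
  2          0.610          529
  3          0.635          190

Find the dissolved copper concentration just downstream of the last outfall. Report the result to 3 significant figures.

After outfall 1: Q = 5.130 + 0.3400 = 5.470 m³/s; C = (5.130·1.300 + 0.3400·293.0)/5.470 = 19.43 µg/L.
After outfall 2: Q = 5.470 + 0.6100 = 6.080 m³/s; C = (5.470·19.43 + 0.6100·529.0)/6.080 = 70.56 µg/L.
After outfall 3: Q = 6.080 + 0.6350 = 6.715 m³/s; C = (6.080·70.56 + 0.6350·190.0)/6.715 = 81.85 µg/L.

81.9 µg/L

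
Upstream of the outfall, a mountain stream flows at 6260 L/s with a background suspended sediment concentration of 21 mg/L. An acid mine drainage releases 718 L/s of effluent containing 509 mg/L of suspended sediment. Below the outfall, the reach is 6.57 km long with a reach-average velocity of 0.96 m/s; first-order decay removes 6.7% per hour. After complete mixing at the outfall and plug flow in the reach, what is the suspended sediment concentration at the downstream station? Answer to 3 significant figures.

Conservation of mass: C = (6260·21.00 + 718.0·509.0) / 6978 = 496900/6978 = 71.21 mg/L.
Travel time t = 6.57·1000 / 0.96 = 6844 s = 1.901 h.
6.7%/h lost → k = −ln(1 − 0.067) = 0.06935 h⁻¹.
Decay over the reach: 71.21·exp(−kt) = 71.21·0.8765 = 62.42 mg/L.

62.4 mg/L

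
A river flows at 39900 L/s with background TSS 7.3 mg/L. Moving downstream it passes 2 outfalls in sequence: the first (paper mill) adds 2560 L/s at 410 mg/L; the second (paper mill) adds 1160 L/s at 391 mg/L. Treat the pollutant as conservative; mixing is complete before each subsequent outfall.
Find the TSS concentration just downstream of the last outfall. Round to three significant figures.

41.1 mg/L

Outfall 1: combined Q = 42460 L/s; C = (39900·7.300 + 2560·410.0)/42460 = 31.58 mg/L.
Outfall 2: combined Q = 43620 L/s; C = (42460·31.58 + 1160·391.0)/43620 = 41.14 mg/L.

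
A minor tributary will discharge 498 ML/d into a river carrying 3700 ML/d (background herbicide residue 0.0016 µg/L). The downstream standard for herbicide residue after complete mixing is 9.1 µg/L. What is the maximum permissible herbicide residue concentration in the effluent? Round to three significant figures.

At the limit, (Qr·Cr + Qe·Cₑ)/(Qr + Qe) = 9.1:
Cₑ = (4198·9.1 − 3700·0.001600) / 498.0 = 76.70 µg/L.

76.7 µg/L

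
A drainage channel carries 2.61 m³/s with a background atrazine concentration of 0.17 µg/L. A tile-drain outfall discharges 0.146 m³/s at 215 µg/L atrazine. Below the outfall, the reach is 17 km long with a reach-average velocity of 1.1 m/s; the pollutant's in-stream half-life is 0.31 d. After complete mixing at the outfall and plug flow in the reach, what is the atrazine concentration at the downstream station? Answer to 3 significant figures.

Flow-weighted average: C = (2.610·0.1700 + 0.1460·215.0) / 2.756 = 31.83/2.756 = 11.55 µg/L.
Travel time t = 17·1000 / 1.1 = 15450 s = 4.293 h.
Half-life 0.31 d → k = ln 2 / 0.31 = 2.236 d⁻¹.
First-order decay: C = 11.55·exp(−k·t) = 11.55·0.6704 = 7.743 µg/L.

7.74 µg/L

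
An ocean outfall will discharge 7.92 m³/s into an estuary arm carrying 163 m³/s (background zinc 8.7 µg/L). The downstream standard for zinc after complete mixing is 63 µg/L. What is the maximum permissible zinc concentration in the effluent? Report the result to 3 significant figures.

At the limit, (Qr·Cr + Qe·Cₑ)/(Qr + Qe) = 63:
Cₑ = (170.9·63 − 163.0·8.700) / 7.920 = 1181 µg/L.

1180 µg/L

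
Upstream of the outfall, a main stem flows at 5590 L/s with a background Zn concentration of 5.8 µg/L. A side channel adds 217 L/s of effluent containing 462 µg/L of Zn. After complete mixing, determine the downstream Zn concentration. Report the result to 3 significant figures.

Conservation of mass: C = (5590·5.800 + 217.0·462.0) / 5807 = 132700/5807 = 22.85 µg/L.

22.8 µg/L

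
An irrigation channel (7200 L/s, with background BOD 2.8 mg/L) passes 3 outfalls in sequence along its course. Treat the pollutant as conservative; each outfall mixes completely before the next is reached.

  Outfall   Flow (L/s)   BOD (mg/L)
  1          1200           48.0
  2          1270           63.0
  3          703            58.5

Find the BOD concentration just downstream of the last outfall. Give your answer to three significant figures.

Below outfall 1: Q → 8400 L/s, C = (7200·2.800 + 1200·48.00)/8400 = 9.257 mg/L.
Below outfall 2: Q → 9670 L/s, C = (8400·9.257 + 1270·63.00)/9670 = 16.32 mg/L.
Below outfall 3: Q → 10370 L/s, C = (9670·16.32 + 703.0·58.50)/10370 = 19.17 mg/L.

19.2 mg/L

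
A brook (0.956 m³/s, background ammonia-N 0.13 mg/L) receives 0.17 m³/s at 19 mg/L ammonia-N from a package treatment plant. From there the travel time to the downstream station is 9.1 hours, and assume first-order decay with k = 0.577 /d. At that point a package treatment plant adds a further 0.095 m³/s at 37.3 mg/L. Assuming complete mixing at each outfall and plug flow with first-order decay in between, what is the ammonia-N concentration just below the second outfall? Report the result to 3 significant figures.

Conservation of mass: C = (0.9560·0.1300 + 0.1700·19.00) / 1.126 = 3.354/1.126 = 2.979 mg/L; combined flow 1.126 m³/s.
Decay over the reach: 2.979·exp(−kt) = 2.979·0.8035 = 2.394 mg/L.
At the second outfall, C = (1.126·2.394 + 0.09500·37.30) / (1.126 + 0.09500) = 5.109 mg/L.

5.11 mg/L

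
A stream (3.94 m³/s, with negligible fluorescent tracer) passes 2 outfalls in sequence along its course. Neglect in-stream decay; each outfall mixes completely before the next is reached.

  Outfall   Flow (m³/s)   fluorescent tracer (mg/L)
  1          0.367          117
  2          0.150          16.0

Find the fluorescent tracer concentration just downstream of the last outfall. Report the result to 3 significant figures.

10.2 mg/L

Outfall 1: combined Q = 4.307 m³/s; C = (3.940·0 + 0.3670·117.0)/4.307 = 9.970 mg/L.
Outfall 2: combined Q = 4.457 m³/s; C = (4.307·9.970 + 0.1500·16.00)/4.457 = 10.17 mg/L.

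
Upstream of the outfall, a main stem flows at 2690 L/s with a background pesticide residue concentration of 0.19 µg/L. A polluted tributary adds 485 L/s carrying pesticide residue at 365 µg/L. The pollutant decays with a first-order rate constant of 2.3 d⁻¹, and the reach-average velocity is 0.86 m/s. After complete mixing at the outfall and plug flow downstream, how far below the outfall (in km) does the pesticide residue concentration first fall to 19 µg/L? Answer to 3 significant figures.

34.9 km

After mixing, C = (2690·0.1900 + 485.0·365.0) / 3175 = 177500/3175 = 55.92 µg/L.
Set 55.92·exp(−k·t) = 19 → t = ln(55.92/19)/k = 40550 s = 11.26 h.
Distance = v·t = 0.86·40550 = 34870 m = 34.87 km.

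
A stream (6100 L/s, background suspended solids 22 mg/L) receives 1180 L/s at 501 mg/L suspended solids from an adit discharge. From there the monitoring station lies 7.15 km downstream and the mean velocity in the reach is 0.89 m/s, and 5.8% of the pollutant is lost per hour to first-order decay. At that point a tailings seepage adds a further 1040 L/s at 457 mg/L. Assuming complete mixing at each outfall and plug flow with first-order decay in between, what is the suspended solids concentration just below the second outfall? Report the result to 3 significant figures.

133 mg/L

Mixed concentration C = ΣQC/ΣQ = (6100·22.00 + 1180·501.0) / 7280 = 725400/7280 = 99.64 mg/L; combined flow 7280 L/s.
Travel time t = 7.15·1000 / 0.89 = 8034 s = 2.232 h.
5.8%/h lost → k = −ln(1 − 0.058) = 0.05975 h⁻¹.
First-order decay: C = 99.64·exp(−k·t) = 99.64·0.8752 = 87.20 mg/L.
Second outfall: C = (7280·87.20 + 1040·457.0)/8320 = 133.4 mg/L.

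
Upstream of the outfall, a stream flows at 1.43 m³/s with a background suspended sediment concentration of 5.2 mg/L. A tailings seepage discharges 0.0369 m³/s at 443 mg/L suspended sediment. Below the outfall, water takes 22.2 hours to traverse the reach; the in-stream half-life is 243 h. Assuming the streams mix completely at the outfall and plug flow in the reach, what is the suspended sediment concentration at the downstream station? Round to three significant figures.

15.2 mg/L

Mass balance: C = (1.430·5.200 + 0.03690·443.0) / 1.467 = 23.78/1.467 = 16.21 mg/L.
Half-life 243 h → k = ln 2 / 243 = 0.002852 h⁻¹ = 0.06846 d⁻¹.
Applying C = C₀e^(−kt): 16.21 × 0.9386 = 15.22 mg/L.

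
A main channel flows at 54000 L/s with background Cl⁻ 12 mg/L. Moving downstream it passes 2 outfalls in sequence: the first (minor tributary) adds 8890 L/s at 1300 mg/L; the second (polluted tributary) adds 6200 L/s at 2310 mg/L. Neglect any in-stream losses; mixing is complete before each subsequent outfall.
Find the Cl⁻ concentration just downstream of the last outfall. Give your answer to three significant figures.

384 mg/L

Outfall 1: combined Q = 62890 L/s; C = (54000·12.00 + 8890·1300)/62890 = 194.1 mg/L.
Outfall 2: combined Q = 69090 L/s; C = (62890·194.1 + 6200·2310)/69090 = 383.9 mg/L.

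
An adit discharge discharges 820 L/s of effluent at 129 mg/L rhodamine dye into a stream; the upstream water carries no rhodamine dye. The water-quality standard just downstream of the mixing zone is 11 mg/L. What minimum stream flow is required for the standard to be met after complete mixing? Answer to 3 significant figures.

8800 L/s

Set C_mix = 11: (Q·0 + 820.0·129.0) / (Q + 820.0) = 11
→ Q = 820.0·(129.0 − 11)/(11 − 0) = 8796 L/s.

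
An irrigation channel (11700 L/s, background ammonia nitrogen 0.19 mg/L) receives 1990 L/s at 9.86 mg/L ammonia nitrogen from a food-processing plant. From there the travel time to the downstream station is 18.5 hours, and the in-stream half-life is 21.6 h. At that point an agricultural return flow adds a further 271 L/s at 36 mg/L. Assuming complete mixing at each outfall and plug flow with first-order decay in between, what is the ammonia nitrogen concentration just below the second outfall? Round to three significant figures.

1.56 mg/L

Mass balance: C = (11700·0.1900 + 1990·9.860) / 13690 = 21840/13690 = 1.596 mg/L; combined flow 13690 L/s.
Half-life 21.6 h → k = ln 2 / 21.6 = 0.03209 h⁻¹ = 0.7702 d⁻¹.
First-order decay: C = 1.596·exp(−k·t) = 1.596·0.5523 = 0.8813 mg/L.
Second outfall: C = (13690·0.8813 + 271.0·36.00)/13960 = 1.563 mg/L.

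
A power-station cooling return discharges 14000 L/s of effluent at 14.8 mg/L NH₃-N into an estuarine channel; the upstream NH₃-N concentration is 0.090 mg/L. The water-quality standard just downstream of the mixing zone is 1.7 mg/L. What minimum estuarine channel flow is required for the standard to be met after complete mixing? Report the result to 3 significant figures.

Set C_mix = 1.7: (Q·0.09000 + 14000·14.80) / (Q + 14000) = 1.7
→ Q = 14000·(14.80 − 1.7)/(1.7 − 0.09000) = 113900 L/s.

114000 L/s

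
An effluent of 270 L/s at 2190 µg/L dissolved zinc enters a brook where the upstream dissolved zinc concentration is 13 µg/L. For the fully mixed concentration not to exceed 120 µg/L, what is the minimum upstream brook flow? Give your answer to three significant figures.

Set C_mix = 120: (Q·13.00 + 270.0·2190) / (Q + 270.0) = 120
→ Q = 270.0·(2190 − 120)/(120 − 13.00) = 5223 L/s.

5220 L/s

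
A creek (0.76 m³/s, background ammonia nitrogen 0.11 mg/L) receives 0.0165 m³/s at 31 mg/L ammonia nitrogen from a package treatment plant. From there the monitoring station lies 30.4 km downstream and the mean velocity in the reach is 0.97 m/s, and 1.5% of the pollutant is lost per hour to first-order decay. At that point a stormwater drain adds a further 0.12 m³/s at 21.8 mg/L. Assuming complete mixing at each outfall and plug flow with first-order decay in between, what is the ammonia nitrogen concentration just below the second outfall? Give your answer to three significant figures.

3.50 mg/L

Conservation of mass: C = (0.7600·0.1100 + 0.01650·31.00) / 0.7765 = 0.5951/0.7765 = 0.7664 mg/L; combined flow 0.7765 m³/s.
Travel time t = 30.4·1000 / 0.97 = 31340 s = 8.706 h.
1.5%/h lost → k = −ln(1 − 0.015) = 0.01511 h⁻¹.
After decay, C = 0.7664 × e^(−kt) = 0.7664 × 0.8767 = 0.6719 mg/L.
Second outfall: C = (0.7765·0.6719 + 0.1200·21.80)/0.8965 = 3.500 mg/L.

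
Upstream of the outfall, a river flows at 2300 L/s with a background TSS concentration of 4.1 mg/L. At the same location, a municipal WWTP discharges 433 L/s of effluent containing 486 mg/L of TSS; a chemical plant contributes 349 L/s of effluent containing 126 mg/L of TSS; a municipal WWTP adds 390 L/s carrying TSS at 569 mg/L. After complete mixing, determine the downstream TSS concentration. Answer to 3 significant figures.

Flow-weighted average: C = (2300·4.100 + 433.0·486.0 + 349.0·126.0 + 390.0·569.0) / 3472 = 485800/3472 = 139.9 mg/L.

140 mg/L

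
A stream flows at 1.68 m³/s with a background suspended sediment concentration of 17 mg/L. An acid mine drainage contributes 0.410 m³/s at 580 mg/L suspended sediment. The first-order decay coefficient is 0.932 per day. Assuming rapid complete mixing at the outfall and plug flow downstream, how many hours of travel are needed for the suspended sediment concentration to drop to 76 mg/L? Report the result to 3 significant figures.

13.3 h

Conservation of mass: C = (1.680·17.00 + 0.4100·580.0) / 2.090 = 266.4/2.090 = 127.4 mg/L.
127.4·exp(−k·t) = 76 → t = ln(127.4/76)/k = 47920 s = 13.31 h.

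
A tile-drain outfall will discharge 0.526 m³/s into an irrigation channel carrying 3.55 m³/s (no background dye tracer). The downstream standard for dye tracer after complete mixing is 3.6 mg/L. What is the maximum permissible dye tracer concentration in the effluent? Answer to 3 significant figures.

27.9 mg/L

At the limit, (Qr·Cr + Qe·Cₑ)/(Qr + Qe) = 3.6:
Cₑ = (4.076·3.6 − 3.550·0) / 0.5260 = 27.90 mg/L.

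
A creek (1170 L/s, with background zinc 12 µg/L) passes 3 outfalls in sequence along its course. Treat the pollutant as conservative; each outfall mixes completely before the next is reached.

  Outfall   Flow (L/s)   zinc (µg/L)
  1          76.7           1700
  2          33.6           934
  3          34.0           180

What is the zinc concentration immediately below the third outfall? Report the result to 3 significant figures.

After outfall 1: Q = 1170 + 76.70 = 1247 L/s; C = (1170·12.00 + 76.70·1700)/1247 = 115.8 µg/L.
After outfall 2: Q = 1247 + 33.60 = 1280 L/s; C = (1247·115.8 + 33.60·934.0)/1280 = 137.3 µg/L.
After outfall 3: Q = 1280 + 34.00 = 1314 L/s; C = (1280·137.3 + 34.00·180.0)/1314 = 138.4 µg/L.

138 µg/L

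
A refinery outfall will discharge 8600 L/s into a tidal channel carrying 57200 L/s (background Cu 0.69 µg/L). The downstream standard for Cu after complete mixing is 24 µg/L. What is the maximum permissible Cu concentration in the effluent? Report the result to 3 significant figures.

179 µg/L

At the limit, (Qr·Cr + Qe·Cₑ)/(Qr + Qe) = 24:
Cₑ = (65800·24 − 57200·0.6900) / 8600 = 179.0 µg/L.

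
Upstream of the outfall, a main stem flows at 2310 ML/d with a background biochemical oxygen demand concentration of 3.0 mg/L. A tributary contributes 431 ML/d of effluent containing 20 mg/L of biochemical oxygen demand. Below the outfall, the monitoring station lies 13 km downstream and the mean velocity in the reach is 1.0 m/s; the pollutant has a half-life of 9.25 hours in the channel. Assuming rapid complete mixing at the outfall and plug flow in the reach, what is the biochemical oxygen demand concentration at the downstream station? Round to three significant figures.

4.33 mg/L

Mixed concentration C = ΣQC/ΣQ = (2310·3.000 + 431.0·20.00) / 2741 = 15550/2741 = 5.673 mg/L.
Travel time t = 13·1000 / 1.0 = 13000 s = 3.611 h.
Half-life 9.25 h → k = ln 2 / 9.25 = 0.07493 h⁻¹ = 1.798 d⁻¹.
First-order decay: C = 5.673·exp(−k·t) = 5.673·0.7629 = 4.328 mg/L.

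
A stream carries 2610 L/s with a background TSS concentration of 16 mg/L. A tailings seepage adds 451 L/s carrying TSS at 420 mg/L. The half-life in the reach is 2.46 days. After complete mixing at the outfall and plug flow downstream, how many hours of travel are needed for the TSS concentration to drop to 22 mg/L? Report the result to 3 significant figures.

Conservation of mass: C = (2610·16.00 + 451.0·420.0) / 3061 = 231200/3061 = 75.52 mg/L.
Half-life 2.46 d → k = ln 2 / 2.46 = 0.2818 d⁻¹.
75.52·exp(−k·t) = 22 → t = ln(75.52/22)/k = 378200 s = 105.1 h.

105 h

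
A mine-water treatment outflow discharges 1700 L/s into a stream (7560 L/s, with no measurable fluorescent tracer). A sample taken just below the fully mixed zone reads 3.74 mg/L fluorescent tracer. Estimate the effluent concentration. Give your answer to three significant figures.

Mass balance: 7560·0 + 1700·Cₑ = 9260·3.740
→ Cₑ = (9260·3.740 − 7560·0) / 1700 = 20.37 mg/L.

20.4 mg/L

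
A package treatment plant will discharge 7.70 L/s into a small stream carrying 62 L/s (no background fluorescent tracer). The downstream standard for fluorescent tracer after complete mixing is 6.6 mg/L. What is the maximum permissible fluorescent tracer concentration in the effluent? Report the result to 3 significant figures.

At the limit, (Qr·Cr + Qe·Cₑ)/(Qr + Qe) = 6.6:
Cₑ = (69.70·6.6 − 62.00·0) / 7.700 = 59.74 mg/L.

59.7 mg/L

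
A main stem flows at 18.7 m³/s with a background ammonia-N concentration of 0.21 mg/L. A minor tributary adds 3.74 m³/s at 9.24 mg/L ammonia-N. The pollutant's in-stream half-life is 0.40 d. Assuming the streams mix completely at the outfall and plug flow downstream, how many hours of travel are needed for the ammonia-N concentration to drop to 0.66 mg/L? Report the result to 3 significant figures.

13.2 h

After mixing, C = (18.70·0.2100 + 3.740·9.240) / 22.44 = 38.48/22.44 = 1.715 mg/L.
Half-life 0.40 d → k = ln 2 / 0.40 = 1.733 d⁻¹.
1.715·exp(−k·t) = 0.66 → t = ln(1.715/0.66)/k = 47610 s = 13.23 h.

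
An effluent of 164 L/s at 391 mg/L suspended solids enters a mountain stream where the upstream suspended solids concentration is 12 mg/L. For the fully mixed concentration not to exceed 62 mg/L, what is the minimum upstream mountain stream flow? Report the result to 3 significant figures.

Set C_mix = 62: (Q·12.00 + 164.0·391.0) / (Q + 164.0) = 62
→ Q = 164.0·(391.0 − 62)/(62 − 12.00) = 1079 L/s.

1080 L/s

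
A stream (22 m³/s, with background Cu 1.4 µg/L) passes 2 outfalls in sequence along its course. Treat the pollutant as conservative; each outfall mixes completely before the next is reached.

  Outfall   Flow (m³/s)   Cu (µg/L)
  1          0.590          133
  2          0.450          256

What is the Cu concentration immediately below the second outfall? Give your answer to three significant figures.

Below outfall 1: Q → 22.59 m³/s, C = (22.00·1.400 + 0.5900·133.0)/22.59 = 4.837 µg/L.
Below outfall 2: Q → 23.04 m³/s, C = (22.59·4.837 + 0.4500·256.0)/23.04 = 9.743 µg/L.

9.74 µg/L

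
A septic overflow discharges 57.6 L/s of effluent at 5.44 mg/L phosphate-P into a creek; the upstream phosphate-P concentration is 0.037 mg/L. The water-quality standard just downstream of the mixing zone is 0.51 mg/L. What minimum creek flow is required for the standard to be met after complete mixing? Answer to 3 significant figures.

600 L/s

Set C_mix = 0.51: (Q·0.03700 + 57.60·5.440) / (Q + 57.60) = 0.51
→ Q = 57.60·(5.440 − 0.51)/(0.51 − 0.03700) = 600.4 L/s.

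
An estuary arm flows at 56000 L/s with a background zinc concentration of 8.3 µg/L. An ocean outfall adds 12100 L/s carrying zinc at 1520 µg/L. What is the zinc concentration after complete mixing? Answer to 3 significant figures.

277 µg/L

Conservation of mass: C = (56000·8.300 + 12100·1520) / 68100 = 18860000/68100 = 276.9 µg/L.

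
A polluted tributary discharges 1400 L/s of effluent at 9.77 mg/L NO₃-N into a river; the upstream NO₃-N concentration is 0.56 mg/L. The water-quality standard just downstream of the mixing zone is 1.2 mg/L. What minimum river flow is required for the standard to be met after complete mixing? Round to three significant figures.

18700 L/s

Set C_mix = 1.2: (Q·0.5600 + 1400·9.770) / (Q + 1400) = 1.2
→ Q = 1400·(9.770 − 1.2)/(1.2 − 0.5600) = 18750 L/s.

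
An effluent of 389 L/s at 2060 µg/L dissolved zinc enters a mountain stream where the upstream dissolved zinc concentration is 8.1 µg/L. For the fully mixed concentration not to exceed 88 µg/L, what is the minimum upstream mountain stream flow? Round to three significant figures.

9600 L/s

Set C_mix = 88: (Q·8.100 + 389.0·2060) / (Q + 389.0) = 88
→ Q = 389.0·(2060 − 88)/(88 − 8.100) = 9601 L/s.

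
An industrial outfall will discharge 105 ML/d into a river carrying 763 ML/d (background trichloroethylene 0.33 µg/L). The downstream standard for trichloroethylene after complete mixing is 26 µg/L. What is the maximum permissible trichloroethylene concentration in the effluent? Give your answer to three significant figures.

213 µg/L

At the limit, (Qr·Cr + Qe·Cₑ)/(Qr + Qe) = 26:
Cₑ = (868.0·26 − 763.0·0.3300) / 105.0 = 212.5 µg/L.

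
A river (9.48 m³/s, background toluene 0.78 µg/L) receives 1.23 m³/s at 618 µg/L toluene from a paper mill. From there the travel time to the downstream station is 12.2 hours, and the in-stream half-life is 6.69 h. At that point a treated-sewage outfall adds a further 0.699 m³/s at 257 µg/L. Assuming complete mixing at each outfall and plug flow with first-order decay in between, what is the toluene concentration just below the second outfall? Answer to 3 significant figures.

34.8 µg/L

After mixing, C = (9.480·0.7800 + 1.230·618.0) / 10.71 = 767.5/10.71 = 71.67 µg/L; combined flow 10.71 m³/s.
Half-life 6.69 h → k = ln 2 / 6.69 = 0.1036 h⁻¹ = 2.487 d⁻¹.
Applying C = C₀e^(−kt): 71.67 × 0.2825 = 20.25 µg/L.
At the second outfall, C = (10.71·20.25 + 0.6990·257.0) / (10.71 + 0.6990) = 34.75 µg/L.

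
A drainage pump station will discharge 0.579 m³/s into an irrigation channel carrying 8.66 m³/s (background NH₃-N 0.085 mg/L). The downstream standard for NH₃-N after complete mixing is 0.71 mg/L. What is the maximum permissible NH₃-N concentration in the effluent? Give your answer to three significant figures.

At the limit, (Qr·Cr + Qe·Cₑ)/(Qr + Qe) = 0.71:
Cₑ = (9.239·0.71 − 8.660·0.08500) / 0.5790 = 10.06 mg/L.

10.1 mg/L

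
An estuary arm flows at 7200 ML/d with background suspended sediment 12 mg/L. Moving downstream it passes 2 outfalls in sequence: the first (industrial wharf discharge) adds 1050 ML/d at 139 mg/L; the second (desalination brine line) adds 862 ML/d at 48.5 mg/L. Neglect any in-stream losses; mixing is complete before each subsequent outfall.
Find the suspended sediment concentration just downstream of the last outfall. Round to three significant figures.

After outfall 1: Q = 7200 + 1050 = 8250 ML/d; C = (7200·12.00 + 1050·139.0)/8250 = 28.16 mg/L.
After outfall 2: Q = 8250 + 862.0 = 9112 ML/d; C = (8250·28.16 + 862.0·48.50)/9112 = 30.09 mg/L.

30.1 mg/L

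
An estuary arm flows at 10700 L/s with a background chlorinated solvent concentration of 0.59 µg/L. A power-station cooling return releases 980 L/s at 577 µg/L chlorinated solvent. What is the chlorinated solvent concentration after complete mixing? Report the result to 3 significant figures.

49.0 µg/L

Conservation of mass: C = (10700·0.5900 + 980.0·577.0) / 11680 = 571800/11680 = 48.95 µg/L.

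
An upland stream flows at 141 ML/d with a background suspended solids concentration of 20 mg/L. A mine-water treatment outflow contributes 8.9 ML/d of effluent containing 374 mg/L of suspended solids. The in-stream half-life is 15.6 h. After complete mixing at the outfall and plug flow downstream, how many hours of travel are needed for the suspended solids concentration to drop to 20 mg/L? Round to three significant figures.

16.2 h

Mixed concentration C = ΣQC/ΣQ = (141.0·20.00 + 8.900·374.0) / 149.9 = 6149/149.9 = 41.02 mg/L.
Half-life 15.6 h → k = ln 2 / 15.6 = 0.04443 h⁻¹ = 1.066 d⁻¹.
41.02·exp(−k·t) = 20 → t = ln(41.02/20)/k = 58200 s = 16.17 h.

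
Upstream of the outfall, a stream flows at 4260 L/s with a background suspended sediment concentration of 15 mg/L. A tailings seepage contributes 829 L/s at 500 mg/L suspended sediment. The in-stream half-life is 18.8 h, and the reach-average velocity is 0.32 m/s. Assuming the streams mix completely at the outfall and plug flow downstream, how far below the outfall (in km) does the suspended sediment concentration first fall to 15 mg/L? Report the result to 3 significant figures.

57.3 km

Mass balance: C = (4260·15.00 + 829.0·500.0) / 5089 = 478400/5089 = 94.01 mg/L.
Half-life 18.8 h → k = ln 2 / 18.8 = 0.03687 h⁻¹ = 0.8849 d⁻¹.
Set 94.01·exp(−k·t) = 15 → t = ln(94.01/15)/k = 179200 s = 49.78 h.
Distance = v·t = 0.32·179200 = 57350 m = 57.35 km.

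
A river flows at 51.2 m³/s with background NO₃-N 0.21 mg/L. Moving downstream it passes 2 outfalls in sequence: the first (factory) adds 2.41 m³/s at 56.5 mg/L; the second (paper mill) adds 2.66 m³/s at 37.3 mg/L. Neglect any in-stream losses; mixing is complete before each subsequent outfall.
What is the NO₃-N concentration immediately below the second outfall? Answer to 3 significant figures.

4.37 mg/L

After outfall 1: Q = 51.20 + 2.410 = 53.61 m³/s; C = (51.20·0.2100 + 2.410·56.50)/53.61 = 2.740 mg/L.
After outfall 2: Q = 53.61 + 2.660 = 56.27 m³/s; C = (53.61·2.740 + 2.660·37.30)/56.27 = 4.374 mg/L.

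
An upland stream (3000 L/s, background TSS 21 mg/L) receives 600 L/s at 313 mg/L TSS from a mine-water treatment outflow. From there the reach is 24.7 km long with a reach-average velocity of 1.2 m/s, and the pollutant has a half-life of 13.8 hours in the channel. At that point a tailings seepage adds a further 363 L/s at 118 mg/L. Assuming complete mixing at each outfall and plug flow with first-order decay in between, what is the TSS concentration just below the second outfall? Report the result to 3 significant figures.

58.3 mg/L

Mass balance: C = (3000·21.00 + 600.0·313.0) / 3600 = 250800/3600 = 69.67 mg/L; combined flow 3600 L/s.
Travel time t = 24.7·1000 / 1.2 = 20580 s = 5.718 h.
Half-life 13.8 h → k = ln 2 / 13.8 = 0.05023 h⁻¹ = 1.205 d⁻¹.
After decay, C = 69.67 × e^(−kt) = 69.67 × 0.7504 = 52.28 mg/L.
At the second outfall, C = (3600·52.28 + 363.0·118.0) / (3600 + 363.0) = 58.30 mg/L.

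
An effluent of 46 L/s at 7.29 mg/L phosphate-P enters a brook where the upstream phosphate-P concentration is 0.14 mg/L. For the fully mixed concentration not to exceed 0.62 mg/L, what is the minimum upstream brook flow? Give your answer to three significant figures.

Set C_mix = 0.62: (Q·0.1400 + 46.00·7.290) / (Q + 46.00) = 0.62
→ Q = 46.00·(7.290 − 0.62)/(0.62 − 0.1400) = 639.2 L/s.

639 L/s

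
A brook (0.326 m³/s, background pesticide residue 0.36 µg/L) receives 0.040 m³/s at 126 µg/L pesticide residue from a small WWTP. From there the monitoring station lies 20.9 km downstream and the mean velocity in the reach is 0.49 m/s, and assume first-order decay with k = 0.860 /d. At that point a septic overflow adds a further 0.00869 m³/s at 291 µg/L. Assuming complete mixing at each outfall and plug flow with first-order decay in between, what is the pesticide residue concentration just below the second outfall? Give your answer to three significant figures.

Conservation of mass: C = (0.3260·0.3600 + 0.04000·126.0) / 0.3660 = 5.157/0.3660 = 14.09 µg/L; combined flow 0.3660 m³/s.
Travel time t = 20.9·1000 / 0.49 = 42650 s = 11.85 h.
Decay over the reach: 14.09·exp(−kt) = 14.09·0.6541 = 9.216 µg/L.
At the second outfall, C = (0.3660·9.216 + 0.008690·291.0) / (0.3660 + 0.008690) = 15.75 µg/L.

15.8 µg/L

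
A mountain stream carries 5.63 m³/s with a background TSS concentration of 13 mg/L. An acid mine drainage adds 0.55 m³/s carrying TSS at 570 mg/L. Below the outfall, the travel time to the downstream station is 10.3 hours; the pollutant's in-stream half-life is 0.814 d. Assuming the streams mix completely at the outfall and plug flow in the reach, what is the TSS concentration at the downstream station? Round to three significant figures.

Mass balance: C = (5.630·13.00 + 0.5500·570.0) / 6.180 = 386.7/6.180 = 62.57 mg/L.
Half-life 0.814 d → k = ln 2 / 0.814 = 0.8515 d⁻¹.
First-order decay: C = 62.57·exp(−k·t) = 62.57·0.6939 = 43.42 mg/L.

43.4 mg/L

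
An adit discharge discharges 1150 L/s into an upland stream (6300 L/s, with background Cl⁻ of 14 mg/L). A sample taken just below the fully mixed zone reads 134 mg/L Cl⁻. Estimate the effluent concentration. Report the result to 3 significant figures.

Mass balance: 6300·14.00 + 1150·Cₑ = 7450·134.0
→ Cₑ = (7450·134.0 − 6300·14.00) / 1150 = 791.4 mg/L.

791 mg/L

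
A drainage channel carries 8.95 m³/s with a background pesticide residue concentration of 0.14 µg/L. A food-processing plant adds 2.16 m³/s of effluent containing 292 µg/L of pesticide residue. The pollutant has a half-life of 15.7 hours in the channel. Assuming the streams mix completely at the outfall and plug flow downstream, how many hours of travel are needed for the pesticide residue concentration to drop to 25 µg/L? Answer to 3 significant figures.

18.6 h

Conservation of mass: C = (8.950·0.1400 + 2.160·292.0) / 11.11 = 632.0/11.11 = 56.88 µg/L.
Half-life 15.7 h → k = ln 2 / 15.7 = 0.04415 h⁻¹ = 1.060 d⁻¹.
56.88·exp(−k·t) = 25 → t = ln(56.88/25)/k = 67040 s = 18.62 h.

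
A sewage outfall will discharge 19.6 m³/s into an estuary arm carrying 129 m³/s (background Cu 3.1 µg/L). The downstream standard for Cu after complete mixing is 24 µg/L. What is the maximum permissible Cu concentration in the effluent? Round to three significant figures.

162 µg/L

At the limit, (Qr·Cr + Qe·Cₑ)/(Qr + Qe) = 24:
Cₑ = (148.6·24 − 129.0·3.100) / 19.60 = 161.6 µg/L.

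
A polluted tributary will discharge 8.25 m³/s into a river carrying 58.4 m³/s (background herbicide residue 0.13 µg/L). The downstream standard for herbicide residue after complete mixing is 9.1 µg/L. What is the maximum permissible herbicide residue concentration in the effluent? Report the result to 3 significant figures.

At the limit, (Qr·Cr + Qe·Cₑ)/(Qr + Qe) = 9.1:
Cₑ = (66.65·9.1 − 58.40·0.1300) / 8.250 = 72.60 µg/L.

72.6 µg/L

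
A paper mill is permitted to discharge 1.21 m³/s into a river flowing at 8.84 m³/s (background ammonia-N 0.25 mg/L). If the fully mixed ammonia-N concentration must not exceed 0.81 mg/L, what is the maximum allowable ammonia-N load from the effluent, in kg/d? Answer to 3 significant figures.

512 kg/d

Mass balance at the limit: 8.840·0.2500 + 1.210·Cₑ = 10.05·0.81 → Cₑ = 4.901 mg/L.
Load = 1.210 m³/s × 4.901 g/m³ × 86 400 s/d = 512.4 kg/d.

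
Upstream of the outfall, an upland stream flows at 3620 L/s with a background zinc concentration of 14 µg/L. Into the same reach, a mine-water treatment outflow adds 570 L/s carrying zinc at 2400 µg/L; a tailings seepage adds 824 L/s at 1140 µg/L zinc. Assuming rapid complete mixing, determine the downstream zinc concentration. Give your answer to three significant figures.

470 µg/L

Mass balance: C = (3620·14.00 + 570.0·2400 + 824.0·1140) / 5014 = 2358000/5014 = 470.3 µg/L.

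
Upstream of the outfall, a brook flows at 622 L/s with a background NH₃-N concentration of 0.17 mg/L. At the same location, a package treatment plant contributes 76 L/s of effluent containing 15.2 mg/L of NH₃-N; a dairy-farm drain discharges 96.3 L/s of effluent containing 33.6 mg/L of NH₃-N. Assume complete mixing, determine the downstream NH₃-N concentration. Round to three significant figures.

5.66 mg/L

Flow-weighted average: C = (622.0·0.1700 + 76.00·15.20 + 96.30·33.60) / 794.3 = 4497/794.3 = 5.661 mg/L.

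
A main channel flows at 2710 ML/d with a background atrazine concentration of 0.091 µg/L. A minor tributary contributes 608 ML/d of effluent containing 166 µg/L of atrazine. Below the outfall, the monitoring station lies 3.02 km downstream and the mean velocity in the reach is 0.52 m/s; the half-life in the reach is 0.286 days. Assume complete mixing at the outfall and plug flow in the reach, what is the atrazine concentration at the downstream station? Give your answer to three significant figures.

Conservation of mass: C = (2710·0.09100 + 608.0·166.0) / 3318 = 101200/3318 = 30.49 µg/L.
Travel time t = 3.02·1000 / 0.52 = 5808 s = 1.613 h.
Half-life 0.286 d → k = ln 2 / 0.286 = 2.424 d⁻¹.
First-order decay: C = 30.49·exp(−k·t) = 30.49·0.8497 = 25.91 µg/L.

25.9 µg/L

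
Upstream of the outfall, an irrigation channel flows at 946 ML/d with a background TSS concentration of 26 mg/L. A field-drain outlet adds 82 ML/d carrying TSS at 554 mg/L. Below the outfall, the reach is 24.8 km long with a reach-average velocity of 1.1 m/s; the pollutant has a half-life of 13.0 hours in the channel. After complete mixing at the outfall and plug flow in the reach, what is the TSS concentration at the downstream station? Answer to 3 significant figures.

48.8 mg/L

After mixing, C = (946.0·26.00 + 82.00·554.0) / 1028 = 70020/1028 = 68.12 mg/L.
Travel time t = 24.8·1000 / 1.1 = 22550 s = 6.263 h.
Half-life 13.0 h → k = ln 2 / 13.0 = 0.05332 h⁻¹ = 1.280 d⁻¹.
After decay, C = 68.12 × e^(−kt) = 68.12 × 0.7161 = 48.78 mg/L.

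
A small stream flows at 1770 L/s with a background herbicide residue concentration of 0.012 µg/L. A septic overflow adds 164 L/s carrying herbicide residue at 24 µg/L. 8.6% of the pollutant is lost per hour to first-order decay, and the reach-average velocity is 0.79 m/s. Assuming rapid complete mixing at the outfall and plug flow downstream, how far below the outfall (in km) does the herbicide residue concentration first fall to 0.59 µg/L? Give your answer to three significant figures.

39.3 km

Conservation of mass: C = (1770·0.01200 + 164.0·24.00) / 1934 = 3957/1934 = 2.046 µg/L.
8.6%/h lost → k = −ln(1 − 0.086) = 0.08992 h⁻¹.
Set 2.046·exp(−k·t) = 0.59 → t = ln(2.046/0.59)/k = 49790 s = 13.83 h.
Distance = v·t = 0.79·49790 = 39330 m = 39.33 km.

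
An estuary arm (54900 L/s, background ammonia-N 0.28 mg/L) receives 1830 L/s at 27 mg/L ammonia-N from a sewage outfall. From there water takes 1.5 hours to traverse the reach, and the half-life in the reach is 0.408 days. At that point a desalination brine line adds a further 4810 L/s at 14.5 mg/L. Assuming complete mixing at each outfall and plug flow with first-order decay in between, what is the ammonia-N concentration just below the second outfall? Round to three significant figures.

After mixing, C = (54900·0.2800 + 1830·27.00) / 56730 = 64780/56730 = 1.142 mg/L; combined flow 56730 L/s.
Half-life 0.408 d → k = ln 2 / 0.408 = 1.699 d⁻¹.
Decay over the reach: 1.142·exp(−kt) = 1.142·0.8993 = 1.027 mg/L.
At the second outfall, C = (56730·1.027 + 4810·14.50) / (56730 + 4810) = 2.080 mg/L.

2.08 mg/L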